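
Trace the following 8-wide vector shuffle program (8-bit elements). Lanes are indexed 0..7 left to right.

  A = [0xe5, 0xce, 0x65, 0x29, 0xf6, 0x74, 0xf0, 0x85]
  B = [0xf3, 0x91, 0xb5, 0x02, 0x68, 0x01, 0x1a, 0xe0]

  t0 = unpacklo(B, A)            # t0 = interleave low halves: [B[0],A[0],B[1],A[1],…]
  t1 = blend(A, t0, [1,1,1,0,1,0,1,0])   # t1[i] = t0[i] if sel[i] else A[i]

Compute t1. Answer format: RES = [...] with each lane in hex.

  t0: f3 e5 91 ce b5 65 02 29
  t1: f3 e5 91 29 b5 74 02 85

RES = [ 0xf3  0xe5  0x91  0x29  0xb5  0x74  0x02  0x85 ]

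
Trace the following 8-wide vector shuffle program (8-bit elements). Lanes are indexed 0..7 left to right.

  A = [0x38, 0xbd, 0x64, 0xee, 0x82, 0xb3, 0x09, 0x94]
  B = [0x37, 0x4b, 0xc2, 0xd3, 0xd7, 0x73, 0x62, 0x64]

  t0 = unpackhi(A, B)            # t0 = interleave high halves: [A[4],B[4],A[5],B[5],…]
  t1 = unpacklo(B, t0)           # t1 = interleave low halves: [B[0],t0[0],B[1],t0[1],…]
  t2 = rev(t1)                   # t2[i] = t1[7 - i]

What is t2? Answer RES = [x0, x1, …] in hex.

t0 = [0x82, 0xd7, 0xb3, 0x73, 0x09, 0x62, 0x94, 0x64]
t1 = [0x37, 0x82, 0x4b, 0xd7, 0xc2, 0xb3, 0xd3, 0x73]
t2 = [0x73, 0xd3, 0xb3, 0xc2, 0xd7, 0x4b, 0x82, 0x37]

RES = [ 0x73  0xd3  0xb3  0xc2  0xd7  0x4b  0x82  0x37 ]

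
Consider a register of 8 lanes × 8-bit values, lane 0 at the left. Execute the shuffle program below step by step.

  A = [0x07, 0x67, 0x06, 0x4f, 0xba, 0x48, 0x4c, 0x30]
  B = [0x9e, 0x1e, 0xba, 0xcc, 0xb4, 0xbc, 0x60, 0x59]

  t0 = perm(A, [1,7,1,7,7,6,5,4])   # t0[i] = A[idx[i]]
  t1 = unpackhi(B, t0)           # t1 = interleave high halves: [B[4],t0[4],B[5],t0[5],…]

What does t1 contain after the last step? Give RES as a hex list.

RES = [0xb4, 0x30, 0xbc, 0x4c, 0x60, 0x48, 0x59, 0xba]

t0 = [0x67, 0x30, 0x67, 0x30, 0x30, 0x4c, 0x48, 0xba]
t1 = [0xb4, 0x30, 0xbc, 0x4c, 0x60, 0x48, 0x59, 0xba]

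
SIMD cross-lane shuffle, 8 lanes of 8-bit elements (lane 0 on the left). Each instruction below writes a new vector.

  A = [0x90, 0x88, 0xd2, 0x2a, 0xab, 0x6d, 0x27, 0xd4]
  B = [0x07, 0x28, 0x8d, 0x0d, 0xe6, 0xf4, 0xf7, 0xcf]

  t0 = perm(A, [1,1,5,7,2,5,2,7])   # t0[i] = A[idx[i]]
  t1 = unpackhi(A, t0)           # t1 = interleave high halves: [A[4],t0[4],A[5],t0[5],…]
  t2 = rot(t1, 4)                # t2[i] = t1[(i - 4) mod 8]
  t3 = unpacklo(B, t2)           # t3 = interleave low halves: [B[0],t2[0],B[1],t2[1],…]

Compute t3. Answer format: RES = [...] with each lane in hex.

→ t0 |88|88|6d|d4|d2|6d|d2|d4|
→ t1 |ab|d2|6d|6d|27|d2|d4|d4|
→ t2 |27|d2|d4|d4|ab|d2|6d|6d|
→ t3 |07|27|28|d2|8d|d4|0d|d4|

RES = [0x07, 0x27, 0x28, 0xd2, 0x8d, 0xd4, 0x0d, 0xd4]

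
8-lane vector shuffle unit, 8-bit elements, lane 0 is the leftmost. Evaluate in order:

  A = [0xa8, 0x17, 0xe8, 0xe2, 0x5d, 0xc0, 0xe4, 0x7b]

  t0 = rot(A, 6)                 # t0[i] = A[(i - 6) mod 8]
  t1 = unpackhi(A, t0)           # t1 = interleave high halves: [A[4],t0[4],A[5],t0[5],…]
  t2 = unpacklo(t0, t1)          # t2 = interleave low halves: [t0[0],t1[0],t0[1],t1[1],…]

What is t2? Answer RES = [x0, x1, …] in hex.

RES = [ 0xe8  0x5d  0xe2  0xe4  0x5d  0xc0  0xc0  0x7b ]

t0 = [0xe8, 0xe2, 0x5d, 0xc0, 0xe4, 0x7b, 0xa8, 0x17]
t1 = [0x5d, 0xe4, 0xc0, 0x7b, 0xe4, 0xa8, 0x7b, 0x17]
t2 = [0xe8, 0x5d, 0xe2, 0xe4, 0x5d, 0xc0, 0xc0, 0x7b]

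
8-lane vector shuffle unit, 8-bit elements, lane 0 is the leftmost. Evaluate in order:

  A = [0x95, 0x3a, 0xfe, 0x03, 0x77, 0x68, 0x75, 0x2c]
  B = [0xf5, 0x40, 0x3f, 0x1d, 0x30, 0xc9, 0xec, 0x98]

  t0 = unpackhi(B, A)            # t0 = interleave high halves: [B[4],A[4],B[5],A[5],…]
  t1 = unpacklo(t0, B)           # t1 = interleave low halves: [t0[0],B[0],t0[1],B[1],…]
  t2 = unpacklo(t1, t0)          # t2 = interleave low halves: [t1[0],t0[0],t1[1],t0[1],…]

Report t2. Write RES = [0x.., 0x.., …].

t0 = [0x30, 0x77, 0xc9, 0x68, 0xec, 0x75, 0x98, 0x2c]
t1 = [0x30, 0xf5, 0x77, 0x40, 0xc9, 0x3f, 0x68, 0x1d]
t2 = [0x30, 0x30, 0xf5, 0x77, 0x77, 0xc9, 0x40, 0x68]

RES = [ 0x30  0x30  0xf5  0x77  0x77  0xc9  0x40  0x68 ]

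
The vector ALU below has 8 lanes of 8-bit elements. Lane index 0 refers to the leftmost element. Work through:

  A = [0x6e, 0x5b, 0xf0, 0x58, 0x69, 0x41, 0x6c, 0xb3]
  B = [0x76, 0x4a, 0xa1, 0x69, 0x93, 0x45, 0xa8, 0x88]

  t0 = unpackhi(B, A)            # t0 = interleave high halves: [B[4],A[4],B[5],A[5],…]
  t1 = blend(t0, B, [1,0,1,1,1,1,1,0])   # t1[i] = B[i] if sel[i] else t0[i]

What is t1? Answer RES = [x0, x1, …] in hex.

RES = [ 0x76  0x69  0xa1  0x69  0x93  0x45  0xa8  0xb3 ]

  t0: 93 69 45 41 a8 6c 88 b3
  t1: 76 69 a1 69 93 45 a8 b3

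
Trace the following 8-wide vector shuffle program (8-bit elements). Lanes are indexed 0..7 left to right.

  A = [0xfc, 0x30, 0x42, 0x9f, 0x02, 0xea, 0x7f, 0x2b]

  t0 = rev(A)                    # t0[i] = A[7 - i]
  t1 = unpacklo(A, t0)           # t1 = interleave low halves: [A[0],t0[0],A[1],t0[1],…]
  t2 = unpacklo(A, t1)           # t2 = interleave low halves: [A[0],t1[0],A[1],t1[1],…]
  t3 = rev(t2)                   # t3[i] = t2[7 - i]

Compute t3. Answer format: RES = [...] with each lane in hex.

t0 = [0x2b, 0x7f, 0xea, 0x02, 0x9f, 0x42, 0x30, 0xfc]
t1 = [0xfc, 0x2b, 0x30, 0x7f, 0x42, 0xea, 0x9f, 0x02]
t2 = [0xfc, 0xfc, 0x30, 0x2b, 0x42, 0x30, 0x9f, 0x7f]
t3 = [0x7f, 0x9f, 0x30, 0x42, 0x2b, 0x30, 0xfc, 0xfc]

RES = [ 0x7f  0x9f  0x30  0x42  0x2b  0x30  0xfc  0xfc ]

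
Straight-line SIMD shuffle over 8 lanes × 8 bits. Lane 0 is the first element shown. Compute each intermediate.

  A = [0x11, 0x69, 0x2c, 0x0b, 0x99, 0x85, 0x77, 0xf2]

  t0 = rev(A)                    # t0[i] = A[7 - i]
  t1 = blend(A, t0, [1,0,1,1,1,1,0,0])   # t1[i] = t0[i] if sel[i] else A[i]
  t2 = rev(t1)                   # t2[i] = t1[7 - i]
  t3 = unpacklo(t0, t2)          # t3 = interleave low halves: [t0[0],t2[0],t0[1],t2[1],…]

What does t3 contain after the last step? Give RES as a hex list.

RES = [ 0xf2  0xf2  0x77  0x77  0x85  0x2c  0x99  0x0b ]

→ t0 |f2|77|85|99|0b|2c|69|11|
→ t1 |f2|69|85|99|0b|2c|77|f2|
→ t2 |f2|77|2c|0b|99|85|69|f2|
→ t3 |f2|f2|77|77|85|2c|99|0b|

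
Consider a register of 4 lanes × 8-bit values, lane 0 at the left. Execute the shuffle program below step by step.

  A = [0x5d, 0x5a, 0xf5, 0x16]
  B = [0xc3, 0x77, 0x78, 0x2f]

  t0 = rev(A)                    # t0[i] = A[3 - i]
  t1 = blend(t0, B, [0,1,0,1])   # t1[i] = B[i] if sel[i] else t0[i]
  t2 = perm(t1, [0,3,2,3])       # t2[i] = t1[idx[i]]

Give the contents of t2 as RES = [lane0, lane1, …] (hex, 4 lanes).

RES = [0x16, 0x2f, 0x5a, 0x2f]

t0 = [0x16, 0xf5, 0x5a, 0x5d]
t1 = [0x16, 0x77, 0x5a, 0x2f]
t2 = [0x16, 0x2f, 0x5a, 0x2f]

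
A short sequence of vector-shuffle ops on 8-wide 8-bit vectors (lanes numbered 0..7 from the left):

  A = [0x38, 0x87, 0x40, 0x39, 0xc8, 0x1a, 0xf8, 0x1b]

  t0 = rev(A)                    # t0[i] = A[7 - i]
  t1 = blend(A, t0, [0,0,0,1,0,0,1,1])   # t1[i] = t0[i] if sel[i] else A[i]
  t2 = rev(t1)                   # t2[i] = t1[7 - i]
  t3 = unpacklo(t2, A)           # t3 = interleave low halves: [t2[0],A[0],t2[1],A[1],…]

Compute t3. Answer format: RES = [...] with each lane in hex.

→ t0 |1b|f8|1a|c8|39|40|87|38|
→ t1 |38|87|40|c8|c8|1a|87|38|
→ t2 |38|87|1a|c8|c8|40|87|38|
→ t3 |38|38|87|87|1a|40|c8|39|

RES = [0x38, 0x38, 0x87, 0x87, 0x1a, 0x40, 0xc8, 0x39]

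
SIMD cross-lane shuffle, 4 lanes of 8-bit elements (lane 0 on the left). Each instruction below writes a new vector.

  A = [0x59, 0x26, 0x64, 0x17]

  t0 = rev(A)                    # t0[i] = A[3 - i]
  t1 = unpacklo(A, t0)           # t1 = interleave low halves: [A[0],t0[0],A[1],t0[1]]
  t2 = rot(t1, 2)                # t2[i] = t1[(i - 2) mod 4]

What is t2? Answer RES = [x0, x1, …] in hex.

  t0: 17 64 26 59
  t1: 59 17 26 64
  t2: 26 64 59 17

RES = [0x26, 0x64, 0x59, 0x17]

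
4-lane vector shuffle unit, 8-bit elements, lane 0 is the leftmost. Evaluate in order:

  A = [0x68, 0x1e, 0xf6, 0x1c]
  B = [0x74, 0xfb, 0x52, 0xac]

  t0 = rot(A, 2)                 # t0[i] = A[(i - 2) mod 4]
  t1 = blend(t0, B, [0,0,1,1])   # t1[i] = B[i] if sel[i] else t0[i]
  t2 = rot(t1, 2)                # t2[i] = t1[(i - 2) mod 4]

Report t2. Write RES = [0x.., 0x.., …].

RES = [ 0x52  0xac  0xf6  0x1c ]

→ t0 |f6|1c|68|1e|
→ t1 |f6|1c|52|ac|
→ t2 |52|ac|f6|1c|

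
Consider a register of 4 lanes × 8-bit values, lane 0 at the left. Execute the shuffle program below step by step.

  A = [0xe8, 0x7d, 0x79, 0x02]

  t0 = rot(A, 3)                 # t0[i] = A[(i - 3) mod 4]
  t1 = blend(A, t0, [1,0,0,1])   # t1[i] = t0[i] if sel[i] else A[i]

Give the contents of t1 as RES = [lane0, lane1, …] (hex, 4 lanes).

RES = [0x7d, 0x7d, 0x79, 0xe8]

→ t0 |7d|79|02|e8|
→ t1 |7d|7d|79|e8|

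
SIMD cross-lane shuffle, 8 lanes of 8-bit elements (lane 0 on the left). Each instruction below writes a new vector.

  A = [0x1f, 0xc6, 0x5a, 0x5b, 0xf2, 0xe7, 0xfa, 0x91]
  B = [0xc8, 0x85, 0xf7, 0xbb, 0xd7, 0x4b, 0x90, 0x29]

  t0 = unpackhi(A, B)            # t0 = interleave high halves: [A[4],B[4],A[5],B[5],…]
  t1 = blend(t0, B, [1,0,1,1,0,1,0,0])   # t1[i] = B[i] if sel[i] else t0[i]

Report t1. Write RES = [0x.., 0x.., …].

  t0: f2 d7 e7 4b fa 90 91 29
  t1: c8 d7 f7 bb fa 4b 91 29

RES = [ 0xc8  0xd7  0xf7  0xbb  0xfa  0x4b  0x91  0x29 ]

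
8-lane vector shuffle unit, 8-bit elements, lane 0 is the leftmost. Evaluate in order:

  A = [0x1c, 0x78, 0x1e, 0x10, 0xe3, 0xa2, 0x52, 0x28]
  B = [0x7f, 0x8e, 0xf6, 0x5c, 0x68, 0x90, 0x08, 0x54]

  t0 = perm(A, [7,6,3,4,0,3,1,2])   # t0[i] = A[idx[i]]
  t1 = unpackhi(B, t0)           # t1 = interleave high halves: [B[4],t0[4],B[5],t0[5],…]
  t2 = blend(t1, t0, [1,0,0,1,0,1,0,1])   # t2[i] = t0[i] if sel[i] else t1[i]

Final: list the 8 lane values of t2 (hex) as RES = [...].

RES = [ 0x28  0x1c  0x90  0xe3  0x08  0x10  0x54  0x1e ]

  t0: 28 52 10 e3 1c 10 78 1e
  t1: 68 1c 90 10 08 78 54 1e
  t2: 28 1c 90 e3 08 10 54 1e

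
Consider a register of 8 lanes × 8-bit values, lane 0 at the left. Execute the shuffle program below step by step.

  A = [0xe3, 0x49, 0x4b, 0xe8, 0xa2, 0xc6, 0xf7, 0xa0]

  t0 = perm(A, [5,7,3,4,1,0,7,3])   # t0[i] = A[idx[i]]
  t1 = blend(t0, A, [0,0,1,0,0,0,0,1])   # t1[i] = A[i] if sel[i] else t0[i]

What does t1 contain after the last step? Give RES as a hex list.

RES = [ 0xc6  0xa0  0x4b  0xa2  0x49  0xe3  0xa0  0xa0 ]

  t0: c6 a0 e8 a2 49 e3 a0 e8
  t1: c6 a0 4b a2 49 e3 a0 a0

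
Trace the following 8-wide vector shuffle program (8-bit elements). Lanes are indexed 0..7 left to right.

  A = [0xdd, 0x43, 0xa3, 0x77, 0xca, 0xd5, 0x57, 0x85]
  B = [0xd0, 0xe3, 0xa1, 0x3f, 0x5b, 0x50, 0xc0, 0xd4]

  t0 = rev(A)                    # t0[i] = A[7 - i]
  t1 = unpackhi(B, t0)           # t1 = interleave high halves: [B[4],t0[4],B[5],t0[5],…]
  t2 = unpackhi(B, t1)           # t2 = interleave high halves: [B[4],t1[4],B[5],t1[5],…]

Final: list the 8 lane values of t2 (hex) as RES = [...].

→ t0 |85|57|d5|ca|77|a3|43|dd|
→ t1 |5b|77|50|a3|c0|43|d4|dd|
→ t2 |5b|c0|50|43|c0|d4|d4|dd|

RES = [ 0x5b  0xc0  0x50  0x43  0xc0  0xd4  0xd4  0xdd ]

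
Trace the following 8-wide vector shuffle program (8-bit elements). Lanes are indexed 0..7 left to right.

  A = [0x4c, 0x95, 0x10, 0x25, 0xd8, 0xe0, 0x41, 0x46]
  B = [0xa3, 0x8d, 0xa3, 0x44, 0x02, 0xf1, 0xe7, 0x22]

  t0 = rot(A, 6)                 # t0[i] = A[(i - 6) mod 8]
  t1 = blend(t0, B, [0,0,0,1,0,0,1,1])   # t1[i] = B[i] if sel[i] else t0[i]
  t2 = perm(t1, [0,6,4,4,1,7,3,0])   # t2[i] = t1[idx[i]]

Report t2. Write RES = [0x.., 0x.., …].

  t0: 10 25 d8 e0 41 46 4c 95
  t1: 10 25 d8 44 41 46 e7 22
  t2: 10 e7 41 41 25 22 44 10

RES = [ 0x10  0xe7  0x41  0x41  0x25  0x22  0x44  0x10 ]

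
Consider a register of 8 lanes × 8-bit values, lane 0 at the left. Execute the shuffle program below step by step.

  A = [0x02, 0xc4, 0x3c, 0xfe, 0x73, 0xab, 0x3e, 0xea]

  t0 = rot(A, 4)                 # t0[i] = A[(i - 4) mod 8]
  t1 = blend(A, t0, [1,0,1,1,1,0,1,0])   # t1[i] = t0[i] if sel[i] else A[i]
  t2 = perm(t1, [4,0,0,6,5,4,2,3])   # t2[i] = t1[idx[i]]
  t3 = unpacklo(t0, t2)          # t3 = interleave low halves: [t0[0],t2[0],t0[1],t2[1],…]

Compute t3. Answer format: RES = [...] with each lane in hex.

→ t0 |73|ab|3e|ea|02|c4|3c|fe|
→ t1 |73|c4|3e|ea|02|ab|3c|ea|
→ t2 |02|73|73|3c|ab|02|3e|ea|
→ t3 |73|02|ab|73|3e|73|ea|3c|

RES = [0x73, 0x02, 0xab, 0x73, 0x3e, 0x73, 0xea, 0x3c]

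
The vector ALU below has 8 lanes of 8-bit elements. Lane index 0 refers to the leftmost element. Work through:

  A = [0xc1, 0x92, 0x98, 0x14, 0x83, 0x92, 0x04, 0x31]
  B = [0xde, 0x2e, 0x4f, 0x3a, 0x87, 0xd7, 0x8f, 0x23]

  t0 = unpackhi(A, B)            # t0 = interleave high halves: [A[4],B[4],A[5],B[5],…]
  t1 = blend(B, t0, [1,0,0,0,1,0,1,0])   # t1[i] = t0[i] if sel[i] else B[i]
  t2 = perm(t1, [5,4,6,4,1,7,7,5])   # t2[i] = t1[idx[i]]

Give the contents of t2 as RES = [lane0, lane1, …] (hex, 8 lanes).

  t0: 83 87 92 d7 04 8f 31 23
  t1: 83 2e 4f 3a 04 d7 31 23
  t2: d7 04 31 04 2e 23 23 d7

RES = [ 0xd7  0x04  0x31  0x04  0x2e  0x23  0x23  0xd7 ]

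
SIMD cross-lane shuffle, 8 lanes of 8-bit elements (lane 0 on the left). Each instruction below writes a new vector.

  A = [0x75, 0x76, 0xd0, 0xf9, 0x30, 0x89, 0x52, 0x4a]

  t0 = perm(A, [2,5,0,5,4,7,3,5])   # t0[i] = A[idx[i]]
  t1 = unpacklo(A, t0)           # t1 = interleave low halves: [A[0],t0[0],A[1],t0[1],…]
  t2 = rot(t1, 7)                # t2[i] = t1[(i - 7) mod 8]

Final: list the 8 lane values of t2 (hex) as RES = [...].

  t0: d0 89 75 89 30 4a f9 89
  t1: 75 d0 76 89 d0 75 f9 89
  t2: d0 76 89 d0 75 f9 89 75

RES = [0xd0, 0x76, 0x89, 0xd0, 0x75, 0xf9, 0x89, 0x75]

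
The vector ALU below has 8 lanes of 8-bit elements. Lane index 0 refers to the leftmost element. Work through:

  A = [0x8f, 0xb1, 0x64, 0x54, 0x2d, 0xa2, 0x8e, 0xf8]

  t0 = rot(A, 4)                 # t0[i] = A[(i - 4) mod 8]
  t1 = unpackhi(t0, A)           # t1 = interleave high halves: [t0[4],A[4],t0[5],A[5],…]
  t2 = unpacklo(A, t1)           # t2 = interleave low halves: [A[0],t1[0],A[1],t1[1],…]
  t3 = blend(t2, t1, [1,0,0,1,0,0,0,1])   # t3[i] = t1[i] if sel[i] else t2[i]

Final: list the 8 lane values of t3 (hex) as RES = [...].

t0 = [0x2d, 0xa2, 0x8e, 0xf8, 0x8f, 0xb1, 0x64, 0x54]
t1 = [0x8f, 0x2d, 0xb1, 0xa2, 0x64, 0x8e, 0x54, 0xf8]
t2 = [0x8f, 0x8f, 0xb1, 0x2d, 0x64, 0xb1, 0x54, 0xa2]
t3 = [0x8f, 0x8f, 0xb1, 0xa2, 0x64, 0xb1, 0x54, 0xf8]

RES = [0x8f, 0x8f, 0xb1, 0xa2, 0x64, 0xb1, 0x54, 0xf8]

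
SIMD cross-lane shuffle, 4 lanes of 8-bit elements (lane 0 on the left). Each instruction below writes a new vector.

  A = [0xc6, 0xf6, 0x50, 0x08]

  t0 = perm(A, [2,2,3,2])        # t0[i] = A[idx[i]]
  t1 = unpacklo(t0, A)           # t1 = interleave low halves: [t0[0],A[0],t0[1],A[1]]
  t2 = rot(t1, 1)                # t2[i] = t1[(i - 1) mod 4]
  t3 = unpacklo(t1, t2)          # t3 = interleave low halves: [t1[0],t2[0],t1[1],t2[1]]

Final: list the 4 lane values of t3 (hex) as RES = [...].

→ t0 |50|50|08|50|
→ t1 |50|c6|50|f6|
→ t2 |f6|50|c6|50|
→ t3 |50|f6|c6|50|

RES = [0x50, 0xf6, 0xc6, 0x50]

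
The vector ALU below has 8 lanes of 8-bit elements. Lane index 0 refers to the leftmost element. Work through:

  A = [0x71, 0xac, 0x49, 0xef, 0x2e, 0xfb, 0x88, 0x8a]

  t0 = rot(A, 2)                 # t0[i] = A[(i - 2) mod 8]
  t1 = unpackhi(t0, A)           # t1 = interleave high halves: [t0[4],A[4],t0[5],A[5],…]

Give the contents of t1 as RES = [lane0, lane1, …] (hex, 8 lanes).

t0 = [0x88, 0x8a, 0x71, 0xac, 0x49, 0xef, 0x2e, 0xfb]
t1 = [0x49, 0x2e, 0xef, 0xfb, 0x2e, 0x88, 0xfb, 0x8a]

RES = [0x49, 0x2e, 0xef, 0xfb, 0x2e, 0x88, 0xfb, 0x8a]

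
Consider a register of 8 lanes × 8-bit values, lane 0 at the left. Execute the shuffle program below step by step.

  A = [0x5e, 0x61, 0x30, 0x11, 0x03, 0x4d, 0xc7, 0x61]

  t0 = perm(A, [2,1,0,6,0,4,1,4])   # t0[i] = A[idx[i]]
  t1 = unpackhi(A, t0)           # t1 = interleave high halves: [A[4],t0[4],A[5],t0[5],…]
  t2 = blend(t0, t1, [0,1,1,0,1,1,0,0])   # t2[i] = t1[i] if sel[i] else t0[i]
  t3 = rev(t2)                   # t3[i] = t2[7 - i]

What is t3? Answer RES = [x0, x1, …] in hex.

RES = [ 0x03  0x61  0x61  0xc7  0xc7  0x4d  0x5e  0x30 ]

→ t0 |30|61|5e|c7|5e|03|61|03|
→ t1 |03|5e|4d|03|c7|61|61|03|
→ t2 |30|5e|4d|c7|c7|61|61|03|
→ t3 |03|61|61|c7|c7|4d|5e|30|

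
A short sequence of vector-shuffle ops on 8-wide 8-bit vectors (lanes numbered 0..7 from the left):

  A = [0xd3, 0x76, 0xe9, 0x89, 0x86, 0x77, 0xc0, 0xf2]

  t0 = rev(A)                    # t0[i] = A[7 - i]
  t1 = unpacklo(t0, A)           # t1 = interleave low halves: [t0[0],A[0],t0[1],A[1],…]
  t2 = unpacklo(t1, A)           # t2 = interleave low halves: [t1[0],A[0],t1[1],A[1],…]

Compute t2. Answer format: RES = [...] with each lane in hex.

RES = [0xf2, 0xd3, 0xd3, 0x76, 0xc0, 0xe9, 0x76, 0x89]

→ t0 |f2|c0|77|86|89|e9|76|d3|
→ t1 |f2|d3|c0|76|77|e9|86|89|
→ t2 |f2|d3|d3|76|c0|e9|76|89|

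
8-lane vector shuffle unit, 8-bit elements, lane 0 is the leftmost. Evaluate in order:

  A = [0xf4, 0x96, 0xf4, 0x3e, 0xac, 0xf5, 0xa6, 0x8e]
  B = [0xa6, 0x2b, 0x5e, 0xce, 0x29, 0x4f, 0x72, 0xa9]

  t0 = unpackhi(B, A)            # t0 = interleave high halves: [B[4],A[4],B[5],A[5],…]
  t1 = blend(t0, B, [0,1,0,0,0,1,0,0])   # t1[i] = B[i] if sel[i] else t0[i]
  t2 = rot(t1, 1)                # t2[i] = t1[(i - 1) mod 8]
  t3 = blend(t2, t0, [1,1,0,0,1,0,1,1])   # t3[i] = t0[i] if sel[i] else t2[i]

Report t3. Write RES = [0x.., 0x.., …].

  t0: 29 ac 4f f5 72 a6 a9 8e
  t1: 29 2b 4f f5 72 4f a9 8e
  t2: 8e 29 2b 4f f5 72 4f a9
  t3: 29 ac 2b 4f 72 72 a9 8e

RES = [0x29, 0xac, 0x2b, 0x4f, 0x72, 0x72, 0xa9, 0x8e]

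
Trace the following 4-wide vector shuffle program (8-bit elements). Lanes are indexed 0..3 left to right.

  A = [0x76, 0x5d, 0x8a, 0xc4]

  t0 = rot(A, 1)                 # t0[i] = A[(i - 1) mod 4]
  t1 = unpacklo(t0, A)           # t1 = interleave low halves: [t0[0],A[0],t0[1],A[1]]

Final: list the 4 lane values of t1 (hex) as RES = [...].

RES = [ 0xc4  0x76  0x76  0x5d ]

  t0: c4 76 5d 8a
  t1: c4 76 76 5d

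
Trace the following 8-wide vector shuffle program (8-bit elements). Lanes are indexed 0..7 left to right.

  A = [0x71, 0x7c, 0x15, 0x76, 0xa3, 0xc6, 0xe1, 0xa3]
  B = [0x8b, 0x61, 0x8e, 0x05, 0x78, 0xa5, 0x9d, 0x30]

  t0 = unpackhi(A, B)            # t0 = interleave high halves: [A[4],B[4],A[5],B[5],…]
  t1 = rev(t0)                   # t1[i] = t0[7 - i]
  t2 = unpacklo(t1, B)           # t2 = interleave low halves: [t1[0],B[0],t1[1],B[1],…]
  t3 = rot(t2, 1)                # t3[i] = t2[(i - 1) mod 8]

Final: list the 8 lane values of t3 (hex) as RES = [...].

RES = [ 0x05  0x30  0x8b  0xa3  0x61  0x9d  0x8e  0xe1 ]

  t0: a3 78 c6 a5 e1 9d a3 30
  t1: 30 a3 9d e1 a5 c6 78 a3
  t2: 30 8b a3 61 9d 8e e1 05
  t3: 05 30 8b a3 61 9d 8e e1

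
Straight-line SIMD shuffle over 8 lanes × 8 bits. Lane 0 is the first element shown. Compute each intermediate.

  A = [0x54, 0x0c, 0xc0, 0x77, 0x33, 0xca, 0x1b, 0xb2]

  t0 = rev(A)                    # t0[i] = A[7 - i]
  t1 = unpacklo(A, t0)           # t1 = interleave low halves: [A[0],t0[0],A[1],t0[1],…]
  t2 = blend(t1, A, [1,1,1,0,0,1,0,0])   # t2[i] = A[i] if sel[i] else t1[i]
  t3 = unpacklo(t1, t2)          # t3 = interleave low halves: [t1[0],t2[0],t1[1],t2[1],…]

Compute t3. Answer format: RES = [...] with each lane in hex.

  t0: b2 1b ca 33 77 c0 0c 54
  t1: 54 b2 0c 1b c0 ca 77 33
  t2: 54 0c c0 1b c0 ca 77 33
  t3: 54 54 b2 0c 0c c0 1b 1b

RES = [ 0x54  0x54  0xb2  0x0c  0x0c  0xc0  0x1b  0x1b ]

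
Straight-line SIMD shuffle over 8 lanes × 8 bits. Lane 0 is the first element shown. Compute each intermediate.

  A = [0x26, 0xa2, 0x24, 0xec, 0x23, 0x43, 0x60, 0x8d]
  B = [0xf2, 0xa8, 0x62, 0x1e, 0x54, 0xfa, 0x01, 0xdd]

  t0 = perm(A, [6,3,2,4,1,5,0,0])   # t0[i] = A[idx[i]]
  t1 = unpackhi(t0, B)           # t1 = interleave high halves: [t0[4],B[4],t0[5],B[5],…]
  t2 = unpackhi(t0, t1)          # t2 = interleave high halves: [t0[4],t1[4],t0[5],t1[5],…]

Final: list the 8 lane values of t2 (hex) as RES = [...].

RES = [0xa2, 0x26, 0x43, 0x01, 0x26, 0x26, 0x26, 0xdd]

→ t0 |60|ec|24|23|a2|43|26|26|
→ t1 |a2|54|43|fa|26|01|26|dd|
→ t2 |a2|26|43|01|26|26|26|dd|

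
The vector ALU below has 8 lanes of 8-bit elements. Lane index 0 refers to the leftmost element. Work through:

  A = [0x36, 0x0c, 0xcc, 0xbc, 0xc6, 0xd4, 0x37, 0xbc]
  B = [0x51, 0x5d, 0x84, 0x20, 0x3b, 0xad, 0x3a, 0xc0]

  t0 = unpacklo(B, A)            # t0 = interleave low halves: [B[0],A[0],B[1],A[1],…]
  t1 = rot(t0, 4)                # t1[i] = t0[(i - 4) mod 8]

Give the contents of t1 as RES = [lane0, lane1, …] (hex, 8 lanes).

RES = [0x84, 0xcc, 0x20, 0xbc, 0x51, 0x36, 0x5d, 0x0c]

t0 = [0x51, 0x36, 0x5d, 0x0c, 0x84, 0xcc, 0x20, 0xbc]
t1 = [0x84, 0xcc, 0x20, 0xbc, 0x51, 0x36, 0x5d, 0x0c]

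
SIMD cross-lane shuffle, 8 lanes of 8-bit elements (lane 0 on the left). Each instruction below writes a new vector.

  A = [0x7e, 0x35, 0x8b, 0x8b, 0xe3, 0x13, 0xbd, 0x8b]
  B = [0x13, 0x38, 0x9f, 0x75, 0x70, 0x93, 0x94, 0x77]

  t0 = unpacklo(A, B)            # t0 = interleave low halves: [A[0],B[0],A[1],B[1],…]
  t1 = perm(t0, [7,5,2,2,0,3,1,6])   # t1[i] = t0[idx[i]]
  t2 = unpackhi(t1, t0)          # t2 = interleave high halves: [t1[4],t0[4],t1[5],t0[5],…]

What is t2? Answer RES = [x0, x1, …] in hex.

→ t0 |7e|13|35|38|8b|9f|8b|75|
→ t1 |75|9f|35|35|7e|38|13|8b|
→ t2 |7e|8b|38|9f|13|8b|8b|75|

RES = [0x7e, 0x8b, 0x38, 0x9f, 0x13, 0x8b, 0x8b, 0x75]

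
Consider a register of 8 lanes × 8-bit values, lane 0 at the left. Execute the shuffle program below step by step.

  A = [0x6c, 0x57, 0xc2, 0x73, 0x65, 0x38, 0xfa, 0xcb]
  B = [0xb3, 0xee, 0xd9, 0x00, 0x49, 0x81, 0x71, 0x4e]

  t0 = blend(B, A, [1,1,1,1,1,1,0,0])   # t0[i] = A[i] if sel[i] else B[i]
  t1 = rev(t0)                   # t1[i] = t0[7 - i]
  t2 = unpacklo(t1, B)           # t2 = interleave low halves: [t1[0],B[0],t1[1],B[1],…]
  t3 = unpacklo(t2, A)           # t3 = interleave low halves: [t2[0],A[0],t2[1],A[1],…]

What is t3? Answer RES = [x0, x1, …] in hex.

RES = [0x4e, 0x6c, 0xb3, 0x57, 0x71, 0xc2, 0xee, 0x73]

→ t0 |6c|57|c2|73|65|38|71|4e|
→ t1 |4e|71|38|65|73|c2|57|6c|
→ t2 |4e|b3|71|ee|38|d9|65|00|
→ t3 |4e|6c|b3|57|71|c2|ee|73|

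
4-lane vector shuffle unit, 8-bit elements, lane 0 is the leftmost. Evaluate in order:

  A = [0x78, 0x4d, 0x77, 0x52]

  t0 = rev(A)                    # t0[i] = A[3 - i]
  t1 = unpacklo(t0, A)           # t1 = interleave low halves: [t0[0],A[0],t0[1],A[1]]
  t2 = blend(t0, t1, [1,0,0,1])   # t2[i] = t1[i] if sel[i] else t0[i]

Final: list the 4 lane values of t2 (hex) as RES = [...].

  t0: 52 77 4d 78
  t1: 52 78 77 4d
  t2: 52 77 4d 4d

RES = [0x52, 0x77, 0x4d, 0x4d]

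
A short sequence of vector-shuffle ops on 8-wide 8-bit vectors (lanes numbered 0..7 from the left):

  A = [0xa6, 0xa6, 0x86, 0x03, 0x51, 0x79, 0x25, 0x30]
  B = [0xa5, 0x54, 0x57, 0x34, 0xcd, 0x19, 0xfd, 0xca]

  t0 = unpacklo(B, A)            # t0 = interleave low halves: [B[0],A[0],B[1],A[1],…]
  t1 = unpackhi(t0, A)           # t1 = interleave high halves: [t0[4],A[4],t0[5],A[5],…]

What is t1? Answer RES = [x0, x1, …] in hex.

t0 = [0xa5, 0xa6, 0x54, 0xa6, 0x57, 0x86, 0x34, 0x03]
t1 = [0x57, 0x51, 0x86, 0x79, 0x34, 0x25, 0x03, 0x30]

RES = [0x57, 0x51, 0x86, 0x79, 0x34, 0x25, 0x03, 0x30]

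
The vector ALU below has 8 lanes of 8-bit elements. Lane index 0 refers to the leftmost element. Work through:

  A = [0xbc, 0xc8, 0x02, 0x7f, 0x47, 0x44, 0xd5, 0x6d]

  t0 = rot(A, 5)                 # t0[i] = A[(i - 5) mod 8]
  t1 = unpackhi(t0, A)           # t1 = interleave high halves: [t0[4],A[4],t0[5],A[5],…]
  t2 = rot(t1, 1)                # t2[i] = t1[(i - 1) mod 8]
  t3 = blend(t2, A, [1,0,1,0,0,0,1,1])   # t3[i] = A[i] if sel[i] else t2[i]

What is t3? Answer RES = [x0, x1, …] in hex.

  t0: 7f 47 44 d5 6d bc c8 02
  t1: 6d 47 bc 44 c8 d5 02 6d
  t2: 6d 6d 47 bc 44 c8 d5 02
  t3: bc 6d 02 bc 44 c8 d5 6d

RES = [0xbc, 0x6d, 0x02, 0xbc, 0x44, 0xc8, 0xd5, 0x6d]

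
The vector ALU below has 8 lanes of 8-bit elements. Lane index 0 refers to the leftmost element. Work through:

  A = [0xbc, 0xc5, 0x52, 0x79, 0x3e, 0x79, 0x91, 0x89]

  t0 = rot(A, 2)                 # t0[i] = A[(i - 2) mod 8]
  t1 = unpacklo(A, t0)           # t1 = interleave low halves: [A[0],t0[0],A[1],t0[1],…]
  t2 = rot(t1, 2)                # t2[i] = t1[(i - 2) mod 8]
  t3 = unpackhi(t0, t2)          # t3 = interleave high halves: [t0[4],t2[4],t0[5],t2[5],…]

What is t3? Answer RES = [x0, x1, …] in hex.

t0 = [0x91, 0x89, 0xbc, 0xc5, 0x52, 0x79, 0x3e, 0x79]
t1 = [0xbc, 0x91, 0xc5, 0x89, 0x52, 0xbc, 0x79, 0xc5]
t2 = [0x79, 0xc5, 0xbc, 0x91, 0xc5, 0x89, 0x52, 0xbc]
t3 = [0x52, 0xc5, 0x79, 0x89, 0x3e, 0x52, 0x79, 0xbc]

RES = [0x52, 0xc5, 0x79, 0x89, 0x3e, 0x52, 0x79, 0xbc]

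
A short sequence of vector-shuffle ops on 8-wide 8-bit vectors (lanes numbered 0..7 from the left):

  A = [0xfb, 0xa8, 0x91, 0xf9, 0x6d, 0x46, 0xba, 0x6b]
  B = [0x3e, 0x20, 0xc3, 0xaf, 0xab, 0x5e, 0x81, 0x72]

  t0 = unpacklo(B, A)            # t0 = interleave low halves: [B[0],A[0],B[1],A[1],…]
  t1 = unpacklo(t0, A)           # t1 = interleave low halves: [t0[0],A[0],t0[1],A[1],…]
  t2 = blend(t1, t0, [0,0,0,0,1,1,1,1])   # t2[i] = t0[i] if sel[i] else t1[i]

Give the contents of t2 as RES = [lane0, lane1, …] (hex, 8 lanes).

RES = [0x3e, 0xfb, 0xfb, 0xa8, 0xc3, 0x91, 0xaf, 0xf9]

t0 = [0x3e, 0xfb, 0x20, 0xa8, 0xc3, 0x91, 0xaf, 0xf9]
t1 = [0x3e, 0xfb, 0xfb, 0xa8, 0x20, 0x91, 0xa8, 0xf9]
t2 = [0x3e, 0xfb, 0xfb, 0xa8, 0xc3, 0x91, 0xaf, 0xf9]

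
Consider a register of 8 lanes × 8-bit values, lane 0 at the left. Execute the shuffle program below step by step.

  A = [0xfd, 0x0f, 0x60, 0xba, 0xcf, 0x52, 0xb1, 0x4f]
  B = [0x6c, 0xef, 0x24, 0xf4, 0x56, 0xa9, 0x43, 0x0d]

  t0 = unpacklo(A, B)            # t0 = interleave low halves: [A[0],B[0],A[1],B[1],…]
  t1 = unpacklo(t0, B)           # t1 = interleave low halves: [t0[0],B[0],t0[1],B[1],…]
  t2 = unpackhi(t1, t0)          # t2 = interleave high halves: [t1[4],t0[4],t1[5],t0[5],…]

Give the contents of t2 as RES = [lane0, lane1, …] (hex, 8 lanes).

t0 = [0xfd, 0x6c, 0x0f, 0xef, 0x60, 0x24, 0xba, 0xf4]
t1 = [0xfd, 0x6c, 0x6c, 0xef, 0x0f, 0x24, 0xef, 0xf4]
t2 = [0x0f, 0x60, 0x24, 0x24, 0xef, 0xba, 0xf4, 0xf4]

RES = [ 0x0f  0x60  0x24  0x24  0xef  0xba  0xf4  0xf4 ]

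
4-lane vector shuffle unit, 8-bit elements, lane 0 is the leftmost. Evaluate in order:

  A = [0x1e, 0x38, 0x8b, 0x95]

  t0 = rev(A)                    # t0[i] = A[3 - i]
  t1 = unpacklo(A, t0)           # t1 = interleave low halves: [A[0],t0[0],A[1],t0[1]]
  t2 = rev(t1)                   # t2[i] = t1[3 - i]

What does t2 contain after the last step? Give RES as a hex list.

RES = [ 0x8b  0x38  0x95  0x1e ]

t0 = [0x95, 0x8b, 0x38, 0x1e]
t1 = [0x1e, 0x95, 0x38, 0x8b]
t2 = [0x8b, 0x38, 0x95, 0x1e]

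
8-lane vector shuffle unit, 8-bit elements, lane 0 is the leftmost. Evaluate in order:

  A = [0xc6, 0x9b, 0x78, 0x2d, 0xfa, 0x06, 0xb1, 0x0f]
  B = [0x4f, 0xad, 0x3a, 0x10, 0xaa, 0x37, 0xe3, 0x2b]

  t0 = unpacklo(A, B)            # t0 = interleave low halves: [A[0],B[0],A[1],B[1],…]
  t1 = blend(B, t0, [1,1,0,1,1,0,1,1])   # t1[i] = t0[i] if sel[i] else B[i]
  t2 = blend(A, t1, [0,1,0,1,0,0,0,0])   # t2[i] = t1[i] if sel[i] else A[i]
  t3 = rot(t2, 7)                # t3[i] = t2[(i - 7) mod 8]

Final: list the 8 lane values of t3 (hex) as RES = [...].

t0 = [0xc6, 0x4f, 0x9b, 0xad, 0x78, 0x3a, 0x2d, 0x10]
t1 = [0xc6, 0x4f, 0x3a, 0xad, 0x78, 0x37, 0x2d, 0x10]
t2 = [0xc6, 0x4f, 0x78, 0xad, 0xfa, 0x06, 0xb1, 0x0f]
t3 = [0x4f, 0x78, 0xad, 0xfa, 0x06, 0xb1, 0x0f, 0xc6]

RES = [ 0x4f  0x78  0xad  0xfa  0x06  0xb1  0x0f  0xc6 ]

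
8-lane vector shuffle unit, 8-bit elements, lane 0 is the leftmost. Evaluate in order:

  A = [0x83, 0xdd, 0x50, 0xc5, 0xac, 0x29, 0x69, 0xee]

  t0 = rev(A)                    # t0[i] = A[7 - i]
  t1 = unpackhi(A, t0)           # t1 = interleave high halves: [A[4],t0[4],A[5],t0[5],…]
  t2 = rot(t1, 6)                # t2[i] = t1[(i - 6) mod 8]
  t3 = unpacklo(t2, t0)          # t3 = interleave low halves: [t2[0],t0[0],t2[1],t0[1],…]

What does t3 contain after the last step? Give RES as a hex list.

  t0: ee 69 29 ac c5 50 dd 83
  t1: ac c5 29 50 69 dd ee 83
  t2: 29 50 69 dd ee 83 ac c5
  t3: 29 ee 50 69 69 29 dd ac

RES = [ 0x29  0xee  0x50  0x69  0x69  0x29  0xdd  0xac ]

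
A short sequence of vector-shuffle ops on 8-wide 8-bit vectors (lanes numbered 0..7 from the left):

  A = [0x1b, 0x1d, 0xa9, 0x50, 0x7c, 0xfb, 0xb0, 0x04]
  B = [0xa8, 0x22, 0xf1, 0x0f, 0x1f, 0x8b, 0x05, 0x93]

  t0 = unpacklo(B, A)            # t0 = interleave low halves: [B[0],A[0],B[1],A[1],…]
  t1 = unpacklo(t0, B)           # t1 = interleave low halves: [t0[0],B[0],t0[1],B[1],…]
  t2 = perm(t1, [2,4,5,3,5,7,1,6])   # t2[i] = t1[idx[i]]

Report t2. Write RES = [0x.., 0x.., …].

RES = [0x1b, 0x22, 0xf1, 0x22, 0xf1, 0x0f, 0xa8, 0x1d]

→ t0 |a8|1b|22|1d|f1|a9|0f|50|
→ t1 |a8|a8|1b|22|22|f1|1d|0f|
→ t2 |1b|22|f1|22|f1|0f|a8|1d|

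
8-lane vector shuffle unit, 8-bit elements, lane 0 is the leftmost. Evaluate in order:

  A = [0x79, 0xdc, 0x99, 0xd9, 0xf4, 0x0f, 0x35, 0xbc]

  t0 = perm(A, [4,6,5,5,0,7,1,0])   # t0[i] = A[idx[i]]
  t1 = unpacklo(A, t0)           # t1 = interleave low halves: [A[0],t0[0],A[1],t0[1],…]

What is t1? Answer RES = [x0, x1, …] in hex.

→ t0 |f4|35|0f|0f|79|bc|dc|79|
→ t1 |79|f4|dc|35|99|0f|d9|0f|

RES = [0x79, 0xf4, 0xdc, 0x35, 0x99, 0x0f, 0xd9, 0x0f]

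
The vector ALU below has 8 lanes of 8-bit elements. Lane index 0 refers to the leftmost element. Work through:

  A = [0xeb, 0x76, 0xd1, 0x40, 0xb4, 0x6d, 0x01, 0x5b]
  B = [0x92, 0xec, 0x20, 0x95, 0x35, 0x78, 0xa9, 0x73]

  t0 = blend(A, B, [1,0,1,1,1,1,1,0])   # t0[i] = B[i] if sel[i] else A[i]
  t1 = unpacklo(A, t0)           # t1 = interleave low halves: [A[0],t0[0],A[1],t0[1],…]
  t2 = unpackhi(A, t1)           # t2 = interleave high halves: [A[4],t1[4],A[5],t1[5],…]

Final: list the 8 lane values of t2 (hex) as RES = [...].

RES = [0xb4, 0xd1, 0x6d, 0x20, 0x01, 0x40, 0x5b, 0x95]

→ t0 |92|76|20|95|35|78|a9|5b|
→ t1 |eb|92|76|76|d1|20|40|95|
→ t2 |b4|d1|6d|20|01|40|5b|95|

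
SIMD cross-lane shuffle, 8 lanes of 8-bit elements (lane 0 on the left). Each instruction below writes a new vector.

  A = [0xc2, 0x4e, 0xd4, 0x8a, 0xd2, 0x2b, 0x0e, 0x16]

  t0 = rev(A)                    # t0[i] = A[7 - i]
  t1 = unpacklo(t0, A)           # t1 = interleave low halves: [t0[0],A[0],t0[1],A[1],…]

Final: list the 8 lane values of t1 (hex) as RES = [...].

RES = [ 0x16  0xc2  0x0e  0x4e  0x2b  0xd4  0xd2  0x8a ]

  t0: 16 0e 2b d2 8a d4 4e c2
  t1: 16 c2 0e 4e 2b d4 d2 8a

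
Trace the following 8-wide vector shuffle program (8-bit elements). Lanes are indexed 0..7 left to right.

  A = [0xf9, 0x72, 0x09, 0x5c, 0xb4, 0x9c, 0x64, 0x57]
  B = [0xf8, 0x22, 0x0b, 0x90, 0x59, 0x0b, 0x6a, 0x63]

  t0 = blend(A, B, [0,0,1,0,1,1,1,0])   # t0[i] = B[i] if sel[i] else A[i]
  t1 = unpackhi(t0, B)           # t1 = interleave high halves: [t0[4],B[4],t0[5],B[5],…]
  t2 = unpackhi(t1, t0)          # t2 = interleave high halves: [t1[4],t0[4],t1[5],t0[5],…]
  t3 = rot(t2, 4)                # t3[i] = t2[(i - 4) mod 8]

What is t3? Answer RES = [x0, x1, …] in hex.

t0 = [0xf9, 0x72, 0x0b, 0x5c, 0x59, 0x0b, 0x6a, 0x57]
t1 = [0x59, 0x59, 0x0b, 0x0b, 0x6a, 0x6a, 0x57, 0x63]
t2 = [0x6a, 0x59, 0x6a, 0x0b, 0x57, 0x6a, 0x63, 0x57]
t3 = [0x57, 0x6a, 0x63, 0x57, 0x6a, 0x59, 0x6a, 0x0b]

RES = [ 0x57  0x6a  0x63  0x57  0x6a  0x59  0x6a  0x0b ]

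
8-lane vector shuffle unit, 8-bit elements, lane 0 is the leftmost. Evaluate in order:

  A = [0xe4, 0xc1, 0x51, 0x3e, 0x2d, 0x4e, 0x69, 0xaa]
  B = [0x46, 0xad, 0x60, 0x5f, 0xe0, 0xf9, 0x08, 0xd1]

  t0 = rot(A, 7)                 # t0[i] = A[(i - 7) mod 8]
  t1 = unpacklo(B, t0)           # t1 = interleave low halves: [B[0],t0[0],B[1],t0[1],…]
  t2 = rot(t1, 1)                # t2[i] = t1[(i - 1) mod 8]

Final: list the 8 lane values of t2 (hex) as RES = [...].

RES = [0x2d, 0x46, 0xc1, 0xad, 0x51, 0x60, 0x3e, 0x5f]

→ t0 |c1|51|3e|2d|4e|69|aa|e4|
→ t1 |46|c1|ad|51|60|3e|5f|2d|
→ t2 |2d|46|c1|ad|51|60|3e|5f|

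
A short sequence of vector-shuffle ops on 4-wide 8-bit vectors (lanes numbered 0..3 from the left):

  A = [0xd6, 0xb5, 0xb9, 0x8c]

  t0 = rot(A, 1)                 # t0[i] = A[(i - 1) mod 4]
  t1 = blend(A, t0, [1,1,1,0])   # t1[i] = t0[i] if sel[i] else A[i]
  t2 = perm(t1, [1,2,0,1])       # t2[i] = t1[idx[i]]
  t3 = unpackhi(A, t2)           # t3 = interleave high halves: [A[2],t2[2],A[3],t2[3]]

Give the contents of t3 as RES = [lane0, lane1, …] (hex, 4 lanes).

t0 = [0x8c, 0xd6, 0xb5, 0xb9]
t1 = [0x8c, 0xd6, 0xb5, 0x8c]
t2 = [0xd6, 0xb5, 0x8c, 0xd6]
t3 = [0xb9, 0x8c, 0x8c, 0xd6]

RES = [0xb9, 0x8c, 0x8c, 0xd6]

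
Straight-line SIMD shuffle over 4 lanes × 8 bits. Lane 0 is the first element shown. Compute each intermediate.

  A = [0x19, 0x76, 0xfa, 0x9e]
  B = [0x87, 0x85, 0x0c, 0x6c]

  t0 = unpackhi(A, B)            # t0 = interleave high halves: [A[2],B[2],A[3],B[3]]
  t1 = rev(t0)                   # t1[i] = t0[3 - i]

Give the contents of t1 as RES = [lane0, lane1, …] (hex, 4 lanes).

t0 = [0xfa, 0x0c, 0x9e, 0x6c]
t1 = [0x6c, 0x9e, 0x0c, 0xfa]

RES = [ 0x6c  0x9e  0x0c  0xfa ]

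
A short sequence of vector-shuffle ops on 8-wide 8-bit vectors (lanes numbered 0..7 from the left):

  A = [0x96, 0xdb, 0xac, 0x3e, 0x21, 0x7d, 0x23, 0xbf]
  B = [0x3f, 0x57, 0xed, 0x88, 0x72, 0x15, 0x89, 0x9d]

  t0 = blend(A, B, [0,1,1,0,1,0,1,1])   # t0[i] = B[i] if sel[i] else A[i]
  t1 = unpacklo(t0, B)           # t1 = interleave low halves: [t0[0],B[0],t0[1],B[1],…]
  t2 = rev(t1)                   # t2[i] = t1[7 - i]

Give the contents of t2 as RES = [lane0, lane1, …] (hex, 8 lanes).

t0 = [0x96, 0x57, 0xed, 0x3e, 0x72, 0x7d, 0x89, 0x9d]
t1 = [0x96, 0x3f, 0x57, 0x57, 0xed, 0xed, 0x3e, 0x88]
t2 = [0x88, 0x3e, 0xed, 0xed, 0x57, 0x57, 0x3f, 0x96]

RES = [0x88, 0x3e, 0xed, 0xed, 0x57, 0x57, 0x3f, 0x96]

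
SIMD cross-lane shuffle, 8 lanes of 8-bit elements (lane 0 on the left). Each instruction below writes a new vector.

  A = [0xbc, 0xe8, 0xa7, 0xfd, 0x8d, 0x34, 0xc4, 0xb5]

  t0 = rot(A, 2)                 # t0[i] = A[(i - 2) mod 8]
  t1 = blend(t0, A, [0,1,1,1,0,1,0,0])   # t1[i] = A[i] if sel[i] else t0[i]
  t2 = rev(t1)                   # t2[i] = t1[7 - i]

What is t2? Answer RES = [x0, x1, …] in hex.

RES = [0x34, 0x8d, 0x34, 0xa7, 0xfd, 0xa7, 0xe8, 0xc4]

t0 = [0xc4, 0xb5, 0xbc, 0xe8, 0xa7, 0xfd, 0x8d, 0x34]
t1 = [0xc4, 0xe8, 0xa7, 0xfd, 0xa7, 0x34, 0x8d, 0x34]
t2 = [0x34, 0x8d, 0x34, 0xa7, 0xfd, 0xa7, 0xe8, 0xc4]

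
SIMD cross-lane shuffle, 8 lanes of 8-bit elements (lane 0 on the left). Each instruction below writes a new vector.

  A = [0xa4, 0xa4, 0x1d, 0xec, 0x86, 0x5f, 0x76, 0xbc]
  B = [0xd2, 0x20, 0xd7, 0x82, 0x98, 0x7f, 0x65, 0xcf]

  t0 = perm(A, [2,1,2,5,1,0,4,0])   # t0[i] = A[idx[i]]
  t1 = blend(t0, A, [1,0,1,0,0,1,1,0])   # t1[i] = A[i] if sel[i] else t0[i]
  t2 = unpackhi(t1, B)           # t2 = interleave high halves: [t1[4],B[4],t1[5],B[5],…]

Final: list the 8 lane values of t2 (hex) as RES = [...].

  t0: 1d a4 1d 5f a4 a4 86 a4
  t1: a4 a4 1d 5f a4 5f 76 a4
  t2: a4 98 5f 7f 76 65 a4 cf

RES = [0xa4, 0x98, 0x5f, 0x7f, 0x76, 0x65, 0xa4, 0xcf]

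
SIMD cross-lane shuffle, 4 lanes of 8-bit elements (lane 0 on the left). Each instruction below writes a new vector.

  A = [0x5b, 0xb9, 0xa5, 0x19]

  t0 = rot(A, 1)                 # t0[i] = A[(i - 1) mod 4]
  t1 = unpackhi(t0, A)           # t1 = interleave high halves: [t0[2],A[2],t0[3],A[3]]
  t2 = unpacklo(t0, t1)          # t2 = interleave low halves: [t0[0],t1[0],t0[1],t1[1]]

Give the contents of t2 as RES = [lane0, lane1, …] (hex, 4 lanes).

RES = [0x19, 0xb9, 0x5b, 0xa5]

t0 = [0x19, 0x5b, 0xb9, 0xa5]
t1 = [0xb9, 0xa5, 0xa5, 0x19]
t2 = [0x19, 0xb9, 0x5b, 0xa5]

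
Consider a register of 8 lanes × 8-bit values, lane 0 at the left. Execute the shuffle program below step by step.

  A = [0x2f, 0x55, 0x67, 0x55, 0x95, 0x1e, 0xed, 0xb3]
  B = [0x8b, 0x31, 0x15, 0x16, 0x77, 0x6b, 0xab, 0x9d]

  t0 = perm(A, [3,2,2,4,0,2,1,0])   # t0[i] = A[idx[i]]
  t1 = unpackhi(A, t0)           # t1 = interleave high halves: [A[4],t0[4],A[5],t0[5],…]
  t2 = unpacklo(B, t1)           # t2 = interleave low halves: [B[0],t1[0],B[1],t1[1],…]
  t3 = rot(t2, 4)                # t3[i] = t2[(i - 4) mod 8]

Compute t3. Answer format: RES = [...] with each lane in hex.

RES = [ 0x15  0x1e  0x16  0x67  0x8b  0x95  0x31  0x2f ]

→ t0 |55|67|67|95|2f|67|55|2f|
→ t1 |95|2f|1e|67|ed|55|b3|2f|
→ t2 |8b|95|31|2f|15|1e|16|67|
→ t3 |15|1e|16|67|8b|95|31|2f|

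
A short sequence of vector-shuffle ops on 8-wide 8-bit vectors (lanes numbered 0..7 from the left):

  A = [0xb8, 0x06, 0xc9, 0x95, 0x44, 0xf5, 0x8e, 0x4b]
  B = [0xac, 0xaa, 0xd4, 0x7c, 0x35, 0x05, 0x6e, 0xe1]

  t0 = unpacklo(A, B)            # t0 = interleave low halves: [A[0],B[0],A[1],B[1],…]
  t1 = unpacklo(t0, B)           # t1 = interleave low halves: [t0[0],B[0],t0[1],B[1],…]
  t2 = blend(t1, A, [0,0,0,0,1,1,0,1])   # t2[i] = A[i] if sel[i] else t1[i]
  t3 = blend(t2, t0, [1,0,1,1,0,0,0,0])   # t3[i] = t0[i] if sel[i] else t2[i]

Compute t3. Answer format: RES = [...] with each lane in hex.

→ t0 |b8|ac|06|aa|c9|d4|95|7c|
→ t1 |b8|ac|ac|aa|06|d4|aa|7c|
→ t2 |b8|ac|ac|aa|44|f5|aa|4b|
→ t3 |b8|ac|06|aa|44|f5|aa|4b|

RES = [0xb8, 0xac, 0x06, 0xaa, 0x44, 0xf5, 0xaa, 0x4b]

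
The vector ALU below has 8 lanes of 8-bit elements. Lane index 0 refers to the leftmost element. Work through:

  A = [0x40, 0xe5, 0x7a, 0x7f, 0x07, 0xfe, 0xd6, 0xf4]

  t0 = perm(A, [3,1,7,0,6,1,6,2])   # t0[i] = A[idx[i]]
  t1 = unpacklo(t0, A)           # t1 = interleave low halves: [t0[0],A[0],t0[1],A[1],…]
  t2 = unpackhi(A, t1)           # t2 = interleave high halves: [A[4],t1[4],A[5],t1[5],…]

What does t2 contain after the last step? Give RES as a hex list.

RES = [0x07, 0xf4, 0xfe, 0x7a, 0xd6, 0x40, 0xf4, 0x7f]

t0 = [0x7f, 0xe5, 0xf4, 0x40, 0xd6, 0xe5, 0xd6, 0x7a]
t1 = [0x7f, 0x40, 0xe5, 0xe5, 0xf4, 0x7a, 0x40, 0x7f]
t2 = [0x07, 0xf4, 0xfe, 0x7a, 0xd6, 0x40, 0xf4, 0x7f]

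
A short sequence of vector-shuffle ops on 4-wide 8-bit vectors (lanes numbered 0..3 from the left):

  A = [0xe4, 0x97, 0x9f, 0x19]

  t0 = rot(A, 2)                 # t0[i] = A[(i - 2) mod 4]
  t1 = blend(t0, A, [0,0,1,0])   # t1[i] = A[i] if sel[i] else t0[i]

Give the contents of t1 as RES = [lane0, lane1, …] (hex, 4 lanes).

RES = [0x9f, 0x19, 0x9f, 0x97]

→ t0 |9f|19|e4|97|
→ t1 |9f|19|9f|97|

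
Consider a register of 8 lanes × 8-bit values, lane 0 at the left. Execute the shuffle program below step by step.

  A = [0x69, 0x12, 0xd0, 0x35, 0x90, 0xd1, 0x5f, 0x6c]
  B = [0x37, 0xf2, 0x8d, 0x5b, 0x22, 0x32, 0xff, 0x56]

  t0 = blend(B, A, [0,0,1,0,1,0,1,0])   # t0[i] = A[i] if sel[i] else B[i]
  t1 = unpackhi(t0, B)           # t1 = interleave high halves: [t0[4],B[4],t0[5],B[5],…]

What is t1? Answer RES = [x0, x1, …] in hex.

→ t0 |37|f2|d0|5b|90|32|5f|56|
→ t1 |90|22|32|32|5f|ff|56|56|

RES = [ 0x90  0x22  0x32  0x32  0x5f  0xff  0x56  0x56 ]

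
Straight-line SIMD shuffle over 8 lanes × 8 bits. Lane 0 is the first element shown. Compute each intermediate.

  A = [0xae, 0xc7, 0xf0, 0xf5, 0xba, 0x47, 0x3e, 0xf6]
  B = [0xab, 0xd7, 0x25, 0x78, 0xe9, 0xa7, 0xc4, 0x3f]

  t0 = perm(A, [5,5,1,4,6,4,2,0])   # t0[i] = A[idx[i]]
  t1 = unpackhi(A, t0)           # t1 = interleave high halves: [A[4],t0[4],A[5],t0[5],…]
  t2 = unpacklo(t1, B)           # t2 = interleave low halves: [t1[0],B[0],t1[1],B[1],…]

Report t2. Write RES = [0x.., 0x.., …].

→ t0 |47|47|c7|ba|3e|ba|f0|ae|
→ t1 |ba|3e|47|ba|3e|f0|f6|ae|
→ t2 |ba|ab|3e|d7|47|25|ba|78|

RES = [0xba, 0xab, 0x3e, 0xd7, 0x47, 0x25, 0xba, 0x78]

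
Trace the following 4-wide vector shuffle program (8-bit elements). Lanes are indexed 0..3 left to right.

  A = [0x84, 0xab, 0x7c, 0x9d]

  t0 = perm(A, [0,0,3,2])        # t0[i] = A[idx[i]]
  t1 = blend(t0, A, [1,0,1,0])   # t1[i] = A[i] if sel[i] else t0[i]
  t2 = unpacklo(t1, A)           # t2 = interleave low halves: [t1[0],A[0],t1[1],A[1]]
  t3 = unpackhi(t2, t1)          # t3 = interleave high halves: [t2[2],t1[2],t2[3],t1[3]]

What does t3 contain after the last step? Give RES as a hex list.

t0 = [0x84, 0x84, 0x9d, 0x7c]
t1 = [0x84, 0x84, 0x7c, 0x7c]
t2 = [0x84, 0x84, 0x84, 0xab]
t3 = [0x84, 0x7c, 0xab, 0x7c]

RES = [0x84, 0x7c, 0xab, 0x7c]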